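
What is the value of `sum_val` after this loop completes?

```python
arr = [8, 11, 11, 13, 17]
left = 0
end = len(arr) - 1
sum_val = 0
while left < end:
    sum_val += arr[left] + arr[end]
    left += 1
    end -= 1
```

Sum of pairs from ends
`sum_val` takes the values: 0 → 25 → 49

Answer: 49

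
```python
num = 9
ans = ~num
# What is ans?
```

Trace:
`num = 9` → num = 9
`ans = ~num` → ans = -10
So ans = -10

Answer: -10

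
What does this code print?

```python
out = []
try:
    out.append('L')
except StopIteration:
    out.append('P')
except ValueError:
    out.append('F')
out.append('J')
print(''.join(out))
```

Execution trace: 'L' (try body, no exception) → 'J' (after the try/except). Output: LJ

Answer: LJ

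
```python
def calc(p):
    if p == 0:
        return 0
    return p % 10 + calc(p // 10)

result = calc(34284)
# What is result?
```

Sum of digits of 34284: 4 + 8 + 2 + 4 + 3 = 21

Answer: 21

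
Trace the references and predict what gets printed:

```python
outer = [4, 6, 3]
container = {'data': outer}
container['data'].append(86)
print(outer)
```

Key concept: dict holds reference to list.
Step by step:
`outer = [4, 6, 3]` → outer = [4, 6, 3]
`container = {'data': outer}` → container = {'data': [4, 6, 3]}
`container['data'].append(86)` → outer = [4, 6, 3, 86]; container = {'data': [4, 6, 3, 86]}
`print(outer)` → prints [4, 6, 3, 86]

Answer: [4, 6, 3, 86]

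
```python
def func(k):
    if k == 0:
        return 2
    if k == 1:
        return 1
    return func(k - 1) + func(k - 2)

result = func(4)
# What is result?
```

Build up from base cases: func(0)=2, func(1)=1, func(2)=3, func(3)=4, func(4)=7

Answer: 7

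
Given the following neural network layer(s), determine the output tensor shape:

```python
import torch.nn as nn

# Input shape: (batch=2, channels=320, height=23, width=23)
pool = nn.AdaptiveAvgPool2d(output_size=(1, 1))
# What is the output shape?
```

Input: (2, 320, 23, 23) -> Output: (2, 320, 1, 1)

Answer: (2, 320, 1, 1)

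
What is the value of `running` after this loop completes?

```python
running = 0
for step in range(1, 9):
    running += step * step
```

Sum of squares 1² to 8² = 204
`running` takes the values: 0 → 1 → 5 → 14 → 30 → 55 → 91 → 140 → 204

Answer: 204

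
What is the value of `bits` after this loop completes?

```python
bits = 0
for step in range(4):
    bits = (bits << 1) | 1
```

Build 4 consecutive 1-bits: 0b1111
`bits` takes the values: 0 → 1 → 3 → 7 → 15

Answer: 15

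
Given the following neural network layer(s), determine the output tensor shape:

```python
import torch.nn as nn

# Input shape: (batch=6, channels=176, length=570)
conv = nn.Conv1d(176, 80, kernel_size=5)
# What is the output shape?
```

Input: (6, 176, 570) -> Output: (6, 80, 566)

Answer: (6, 80, 566)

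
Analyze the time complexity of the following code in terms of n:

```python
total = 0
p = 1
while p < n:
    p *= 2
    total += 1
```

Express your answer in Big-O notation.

Each loop level contributes: log n. Multiplying the contributions gives O(log n).

Answer: O(log n)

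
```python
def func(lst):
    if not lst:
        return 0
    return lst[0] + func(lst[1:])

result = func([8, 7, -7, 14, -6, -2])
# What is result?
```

8 + 7 + (-7) + 14 + (-6) + (-2) + 0 = 14

Answer: 14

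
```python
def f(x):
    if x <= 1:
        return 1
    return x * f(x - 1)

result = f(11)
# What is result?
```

f(11) = 11 * 10 * 9 * 8 * 7 * 6 * 5 * 4 * 3 * 2 * 1 = 39916800

Answer: 39916800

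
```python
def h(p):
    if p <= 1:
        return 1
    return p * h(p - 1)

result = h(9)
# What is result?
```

h(9) = 9 * 8 * 7 * 6 * 5 * 4 * 3 * 2 * 1 = 362880

Answer: 362880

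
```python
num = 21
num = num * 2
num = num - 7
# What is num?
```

Trace:
`num = 21` → num = 21
`num = num * 2` → num = 42
`num = num - 7` → num = 35
So num = 35

Answer: 35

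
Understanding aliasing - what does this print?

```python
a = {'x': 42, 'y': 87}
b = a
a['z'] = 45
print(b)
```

Key concept: dict aliasing.
Step by step:
`a = {'x': 42, 'y': 87}` → a = {'x': 42, 'y': 87}
`b = a` → b = {'x': 42, 'y': 87} (same object as a)
`a['z'] = 45` → a = {'x': 42, 'y': 87, 'z': 45} (same object as b); b = {'x': 42, 'y': 87, 'z': 45} (same object as a)
`print(b)` → prints {'x': 42, 'y': 87, 'z': 45}

Answer: {'x': 42, 'y': 87, 'z': 45}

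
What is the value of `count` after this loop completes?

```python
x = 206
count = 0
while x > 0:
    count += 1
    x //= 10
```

Count digits by repeated division by 10
`count` takes the values: 0 → 1 → 2 → 3

Answer: 3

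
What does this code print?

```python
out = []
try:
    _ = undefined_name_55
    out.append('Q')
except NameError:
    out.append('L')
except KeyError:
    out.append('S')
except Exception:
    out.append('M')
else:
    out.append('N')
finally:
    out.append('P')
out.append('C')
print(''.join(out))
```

Execution trace: 'L' (except NameError) → 'P' (finally) → 'C' (after the try/except). Output: LPC

Answer: LPC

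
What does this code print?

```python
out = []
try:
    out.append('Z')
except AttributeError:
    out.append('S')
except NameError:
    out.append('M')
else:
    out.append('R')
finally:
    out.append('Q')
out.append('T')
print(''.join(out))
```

Execution trace: 'Z' (try body, no exception) → 'R' (else) → 'Q' (finally) → 'T' (after the try/except). Output: ZRQT

Answer: ZRQT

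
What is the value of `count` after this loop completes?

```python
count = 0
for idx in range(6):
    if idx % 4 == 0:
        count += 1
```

Count numbers divisible by 4 in range(6)
`count` takes the values: 0 → 1 → 2

Answer: 2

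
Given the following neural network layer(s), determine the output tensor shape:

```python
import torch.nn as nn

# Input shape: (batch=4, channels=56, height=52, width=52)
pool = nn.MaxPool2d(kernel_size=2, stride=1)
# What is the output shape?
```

Input: (4, 56, 52, 52) -> Output: (4, 56, 51, 51)

Answer: (4, 56, 51, 51)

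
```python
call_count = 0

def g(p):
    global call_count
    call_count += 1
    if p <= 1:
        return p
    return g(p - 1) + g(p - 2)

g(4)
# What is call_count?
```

Calls(p) = 1 + Calls(p-1) + Calls(p-2); Calls(0)=Calls(1)=1. For p=4 this gives 9.

Answer: 9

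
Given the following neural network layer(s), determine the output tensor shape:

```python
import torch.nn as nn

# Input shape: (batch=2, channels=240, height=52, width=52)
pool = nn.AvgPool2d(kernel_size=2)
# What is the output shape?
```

Input: (2, 240, 52, 52) -> Output: (2, 240, 26, 26)

Answer: (2, 240, 26, 26)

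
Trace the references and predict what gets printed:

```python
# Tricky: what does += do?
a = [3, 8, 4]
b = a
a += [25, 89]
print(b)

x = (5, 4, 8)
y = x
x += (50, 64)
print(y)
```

Key concept: += behavior differs for mutable vs immutable.
Step by step:
`a = [3, 8, 4]` → a = [3, 8, 4]
`b = a` → b = [3, 8, 4] (same object as a)
`a += [25, 89]` → a = [3, 8, 4, 25, 89] (same object as b); b = [3, 8, 4, 25, 89] (same object as a)
`print(b)` → prints [3, 8, 4, 25, 89]
`x = (5, 4, 8)` → x = (5, 4, 8)
`y = x` → y = (5, 4, 8)
`x += (50, 64)` → x = (5, 4, 8, 50, 64)
`print(y)` → prints (5, 4, 8)

Answer:
[3, 8, 4, 25, 89]
(5, 4, 8)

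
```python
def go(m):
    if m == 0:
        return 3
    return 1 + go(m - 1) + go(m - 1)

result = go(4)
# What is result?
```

go(m) = 1 + 2·go(m-1), go(0)=3. Closed form: (3+1)·2^4 - 1 = 63.

Answer: 63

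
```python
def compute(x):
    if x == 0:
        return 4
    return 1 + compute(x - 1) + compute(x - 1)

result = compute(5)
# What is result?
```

compute(x) = 1 + 2·compute(x-1), compute(0)=4. Closed form: (4+1)·2^5 - 1 = 159.

Answer: 159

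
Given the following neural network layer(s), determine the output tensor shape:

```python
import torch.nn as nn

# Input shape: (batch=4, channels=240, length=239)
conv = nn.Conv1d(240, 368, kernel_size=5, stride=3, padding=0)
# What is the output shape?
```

Input: (4, 240, 239) -> Output: (4, 368, 79)

Answer: (4, 368, 79)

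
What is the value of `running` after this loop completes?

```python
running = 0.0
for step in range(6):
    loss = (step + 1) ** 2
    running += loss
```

Sum of squared losses 1² + 2² + ... + 6²
`running` takes the values: 0.0 → 1.0 → 5.0 → 14.0 → 30.0 → 55.0 → 91.0

Answer: 91.0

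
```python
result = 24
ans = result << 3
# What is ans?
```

Trace:
`result = 24` → result = 24
`ans = result << 3` → ans = 192
So ans = 192

Answer: 192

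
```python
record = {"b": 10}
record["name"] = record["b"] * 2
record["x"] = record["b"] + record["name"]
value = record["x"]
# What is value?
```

Trace:
`record = {"b": 10}` → record = {'b': 10}
`record["name"] = record["b"] * 2` → record = {'b': 10, 'name': 20}
`record["x"] = record["b"] + record["name"]` → record = {'b': 10, 'name': 20, 'x': 30}
`value = record["x"]` → value = 30
So value = 30

Answer: 30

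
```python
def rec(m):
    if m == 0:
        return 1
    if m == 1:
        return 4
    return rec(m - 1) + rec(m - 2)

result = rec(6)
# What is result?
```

Build up from base cases: rec(0)=1, rec(1)=4, rec(2)=5, rec(3)=9, rec(4)=14, rec(5)=23, rec(6)=37

Answer: 37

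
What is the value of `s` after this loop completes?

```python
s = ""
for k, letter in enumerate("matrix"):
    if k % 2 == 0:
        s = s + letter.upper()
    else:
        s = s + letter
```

Uppercase even positions in 'matrix'
`s` takes the values: "" → "M" → "Ma" → "MaT" → "MaTr" → "MaTrI" → "MaTrIx"

Answer: "MaTrIx"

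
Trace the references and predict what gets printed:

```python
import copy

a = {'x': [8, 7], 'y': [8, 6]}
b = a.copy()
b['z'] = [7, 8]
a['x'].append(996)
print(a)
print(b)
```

Key concept: shallow copy of dict with mutable values.
Step by step:
`a = {'x': [8, 7], 'y': [8, 6]}` → a = {'x': [8, 7], 'y': [8, 6]}
`b = a.copy()` → b = {'x': [8, 7], 'y': [8, 6]}
`b['z'] = [7, 8]` → b = {'x': [8, 7], 'y': [8, 6], 'z': [7, 8]}
`a['x'].append(996)` → a = {'x': [8, 7, 996], 'y': [8, 6]}; b = {'x': [8, 7, 996], 'y': [8, 6], 'z': [7, 8]}
`print(a)` → prints {'x': [8, 7, 996], 'y': [8, 6]}
`print(b)` → prints {'x': [8, 7, 996], 'y': [8, 6], 'z': [7, 8]}

Answer:
{'x': [8, 7, 996], 'y': [8, 6]}
{'x': [8, 7, 996], 'y': [8, 6], 'z': [7, 8]}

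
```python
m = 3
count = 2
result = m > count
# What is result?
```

Trace:
`m = 3` → m = 3
`count = 2` → count = 2
`result = m > count` → result = True
So result = True

Answer: True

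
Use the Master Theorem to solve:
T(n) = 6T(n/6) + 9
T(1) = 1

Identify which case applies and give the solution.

a=6, b=6, f(n)=9. log_6(6) = 1. Since c=0 < 1, Case 1 applies: T(n) = Θ(n^log_b(a)) = O(n).

Answer: O(n) - Case 1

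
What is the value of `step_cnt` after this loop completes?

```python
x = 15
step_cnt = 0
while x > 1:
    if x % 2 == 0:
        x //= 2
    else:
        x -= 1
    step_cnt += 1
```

Steps to reduce 15 to 1
`step_cnt` takes the values: 0 → 1 → 2 → 3 → 4 → 5 → 6

Answer: 6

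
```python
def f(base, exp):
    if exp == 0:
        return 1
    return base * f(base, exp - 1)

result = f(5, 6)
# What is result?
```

f(5, 6) = 5 * 5 * 5 * 5 * 5 * 5 = 15625

Answer: 15625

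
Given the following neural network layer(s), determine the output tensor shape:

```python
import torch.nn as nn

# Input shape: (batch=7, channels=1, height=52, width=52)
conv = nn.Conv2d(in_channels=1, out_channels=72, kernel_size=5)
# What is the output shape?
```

Input: (7, 1, 52, 52) -> Output: (7, 72, 48, 48)

Answer: (7, 72, 48, 48)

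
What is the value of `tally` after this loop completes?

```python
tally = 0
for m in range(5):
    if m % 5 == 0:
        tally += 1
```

Count numbers divisible by 5 in range(5)
`tally` takes the values: 0 → 1

Answer: 1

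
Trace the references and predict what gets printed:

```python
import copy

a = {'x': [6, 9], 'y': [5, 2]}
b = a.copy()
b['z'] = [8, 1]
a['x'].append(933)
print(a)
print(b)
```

Key concept: shallow copy of dict with mutable values.
Step by step:
`a = {'x': [6, 9], 'y': [5, 2]}` → a = {'x': [6, 9], 'y': [5, 2]}
`b = a.copy()` → b = {'x': [6, 9], 'y': [5, 2]}
`b['z'] = [8, 1]` → b = {'x': [6, 9], 'y': [5, 2], 'z': [8, 1]}
`a['x'].append(933)` → a = {'x': [6, 9, 933], 'y': [5, 2]}; b = {'x': [6, 9, 933], 'y': [5, 2], 'z': [8, 1]}
`print(a)` → prints {'x': [6, 9, 933], 'y': [5, 2]}
`print(b)` → prints {'x': [6, 9, 933], 'y': [5, 2], 'z': [8, 1]}

Answer:
{'x': [6, 9, 933], 'y': [5, 2]}
{'x': [6, 9, 933], 'y': [5, 2], 'z': [8, 1]}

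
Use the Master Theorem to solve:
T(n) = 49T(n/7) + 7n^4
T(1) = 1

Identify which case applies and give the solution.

a=49, b=7, f(n)=7n^4. log_7(49) = 2. Since c=4 > 2 and the regularity condition holds (49(n/7)^4 = (49/7^4)n^4 with 49/7^4 < 1), Case 3 applies: T(n) = Θ(f(n)) = O(n^4).

Answer: O(n^4) - Case 3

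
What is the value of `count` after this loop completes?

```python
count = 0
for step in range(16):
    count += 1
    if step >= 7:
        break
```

Loop breaks when step reaches 7, count is 8
`count` takes the values: 0 → 1 → 2 → 3 → 4 → 5 → 6 → 7 → 8

Answer: 8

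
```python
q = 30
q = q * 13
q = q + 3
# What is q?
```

Trace:
`q = 30` → q = 30
`q = q * 13` → q = 390
`q = q + 3` → q = 393
So q = 393

Answer: 393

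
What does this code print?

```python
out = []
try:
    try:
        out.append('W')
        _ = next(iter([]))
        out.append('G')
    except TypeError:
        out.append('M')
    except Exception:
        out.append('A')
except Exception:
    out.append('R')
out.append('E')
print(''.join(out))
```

Execution trace: 'W' (inner try body) → 'A' (inner except Exception) → 'E' (after the try/except). Output: WAE

Answer: WAE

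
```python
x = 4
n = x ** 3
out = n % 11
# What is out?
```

Trace:
`x = 4` → x = 4
`n = x ** 3` → n = 64
`out = n % 11` → out = 9
So out = 9

Answer: 9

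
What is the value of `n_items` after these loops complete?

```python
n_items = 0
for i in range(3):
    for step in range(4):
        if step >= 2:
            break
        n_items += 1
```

Inner breaks at 2, outer runs 3 times
`n_items` takes the values: 0 → 1 → 2 → 3 → 4 → 5 → 6

Answer: 6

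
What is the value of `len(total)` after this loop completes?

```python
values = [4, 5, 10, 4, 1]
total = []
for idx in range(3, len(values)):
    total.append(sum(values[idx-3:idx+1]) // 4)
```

Number of 4-element averages
`total` takes the values: [] → [5] → [5, 5]
So `len(total)` = 2

Answer: 2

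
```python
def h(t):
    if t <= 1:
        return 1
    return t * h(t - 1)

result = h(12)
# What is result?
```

h(12) = 12 * 11 * 10 * 9 * 8 * 7 * 6 * 5 * 4 * 3 * 2 * 1 = 479001600

Answer: 479001600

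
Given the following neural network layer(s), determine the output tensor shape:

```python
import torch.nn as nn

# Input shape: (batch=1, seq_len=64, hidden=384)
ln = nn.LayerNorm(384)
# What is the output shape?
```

Input: (1, 64, 384) -> Output: (1, 64, 384)

Answer: (1, 64, 384)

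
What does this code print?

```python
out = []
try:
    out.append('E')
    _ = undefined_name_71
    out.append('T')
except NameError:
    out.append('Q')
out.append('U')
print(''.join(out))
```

Execution trace: 'E' (try body) → 'Q' (except NameError) → 'U' (after the try/except). Output: EQU

Answer: EQU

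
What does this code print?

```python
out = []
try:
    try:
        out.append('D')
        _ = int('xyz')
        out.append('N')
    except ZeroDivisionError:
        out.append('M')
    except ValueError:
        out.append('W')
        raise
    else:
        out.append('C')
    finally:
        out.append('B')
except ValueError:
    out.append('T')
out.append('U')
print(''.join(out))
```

Execution trace: 'D' (try body) → 'W' (except ValueError) → 'B' (finally) → 'T' (outer except ValueError) → 'U' (after the try/except). Output: DWBTU

Answer: DWBTU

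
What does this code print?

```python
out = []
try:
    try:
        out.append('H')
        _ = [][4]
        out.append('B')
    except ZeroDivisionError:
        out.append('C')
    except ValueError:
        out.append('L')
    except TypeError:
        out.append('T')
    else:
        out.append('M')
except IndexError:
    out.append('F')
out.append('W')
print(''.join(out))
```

Execution trace: 'H' (try body) → 'F' (outer except IndexError) → 'W' (after the try/except). Output: HFW

Answer: HFW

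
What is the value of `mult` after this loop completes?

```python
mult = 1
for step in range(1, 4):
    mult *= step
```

3! = 6
`mult` takes the values: 1 → 2 → 6

Answer: 6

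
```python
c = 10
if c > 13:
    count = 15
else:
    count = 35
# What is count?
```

Trace:
`c = 10` → c = 10
`if c > 13: ...` → c > 13 is False, take else branch → count = 35
So count = 35

Answer: 35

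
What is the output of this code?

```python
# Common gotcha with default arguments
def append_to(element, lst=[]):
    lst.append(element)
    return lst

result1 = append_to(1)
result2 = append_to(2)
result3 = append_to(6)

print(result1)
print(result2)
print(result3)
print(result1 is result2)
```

Key concept: mutable default argument gotcha.
Step by step:
`result1 = append_to(1)` → result1 = [1]
`result2 = append_to(2)` → result1 = [1, 2] (same object as result2); result2 = [1, 2] (same object as result1)
`result3 = append_to(6)` → result1 = [1, 2, 6] (same object as result2, result3); result2 = [1, 2, 6] (same object as result1, result3); result3 = [1, 2, 6] (same object as result1, result2)
`print(result1)` → prints [1, 2, 6]
`print(result2)` → prints [1, 2, 6]
`print(result3)` → prints [1, 2, 6]
`print(result1 is result2)` → prints True

Answer:
[1, 2, 6]
[1, 2, 6]
[1, 2, 6]
True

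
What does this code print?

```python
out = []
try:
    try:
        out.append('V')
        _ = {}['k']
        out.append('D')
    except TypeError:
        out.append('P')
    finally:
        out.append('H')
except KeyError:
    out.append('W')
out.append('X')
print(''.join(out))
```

Execution trace: 'V' (inner try body) → 'H' (inner finally) → 'W' (outer except KeyError) → 'X' (after the try/except). Output: VHWX

Answer: VHWX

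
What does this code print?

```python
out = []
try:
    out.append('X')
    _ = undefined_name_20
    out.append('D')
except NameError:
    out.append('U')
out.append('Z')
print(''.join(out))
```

Execution trace: 'X' (try body) → 'U' (except NameError) → 'Z' (after the try/except). Output: XUZ

Answer: XUZ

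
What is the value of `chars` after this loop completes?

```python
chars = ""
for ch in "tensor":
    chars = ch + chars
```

Reverse 'tensor'
`chars` takes the values: "" → "t" → "et" → "net" → "snet" → "osnet" → "rosnet"

Answer: "rosnet"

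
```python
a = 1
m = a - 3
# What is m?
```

Trace:
`a = 1` → a = 1
`m = a - 3` → m = -2
So m = -2

Answer: -2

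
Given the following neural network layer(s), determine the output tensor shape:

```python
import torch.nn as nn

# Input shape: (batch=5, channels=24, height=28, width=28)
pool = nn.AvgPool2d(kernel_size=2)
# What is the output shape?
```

Input: (5, 24, 28, 28) -> Output: (5, 24, 14, 14)

Answer: (5, 24, 14, 14)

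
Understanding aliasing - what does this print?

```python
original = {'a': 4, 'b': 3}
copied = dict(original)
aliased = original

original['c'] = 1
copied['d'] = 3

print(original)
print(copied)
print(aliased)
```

Key concept: dict() creates copy, assignment creates alias.
Step by step:
`original = {'a': 4, 'b': 3}` → original = {'a': 4, 'b': 3}
`copied = dict(original)` → copied = {'a': 4, 'b': 3}
`aliased = original` → aliased = {'a': 4, 'b': 3} (same object as original)
`original['c'] = 1` → original = {'a': 4, 'b': 3, 'c': 1} (same object as aliased); aliased = {'a': 4, 'b': 3, 'c': 1} (same object as original)
`copied['d'] = 3` → copied = {'a': 4, 'b': 3, 'd': 3}
`print(original)` → prints {'a': 4, 'b': 3, 'c': 1}
`print(copied)` → prints {'a': 4, 'b': 3, 'd': 3}
`print(aliased)` → prints {'a': 4, 'b': 3, 'c': 1}

Answer:
{'a': 4, 'b': 3, 'c': 1}
{'a': 4, 'b': 3, 'd': 3}
{'a': 4, 'b': 3, 'c': 1}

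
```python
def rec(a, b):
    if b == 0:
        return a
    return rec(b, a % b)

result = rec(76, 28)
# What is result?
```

rec(76, 28) -> rec(28, 20) -> rec(20, 8) -> rec(8, 4) -> rec(4, 0) -> 4

Answer: 4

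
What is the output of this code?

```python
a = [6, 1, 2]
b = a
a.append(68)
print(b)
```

Key concept: basic list aliasing.
Step by step:
`a = [6, 1, 2]` → a = [6, 1, 2]
`b = a` → b = [6, 1, 2] (same object as a)
`a.append(68)` → a = [6, 1, 2, 68] (same object as b); b = [6, 1, 2, 68] (same object as a)
`print(b)` → prints [6, 1, 2, 68]

Answer: [6, 1, 2, 68]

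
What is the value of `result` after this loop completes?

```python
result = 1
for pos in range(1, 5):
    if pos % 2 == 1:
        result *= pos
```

Product of odd numbers 1 to 4
`result` takes the values: 1 → 3

Answer: 3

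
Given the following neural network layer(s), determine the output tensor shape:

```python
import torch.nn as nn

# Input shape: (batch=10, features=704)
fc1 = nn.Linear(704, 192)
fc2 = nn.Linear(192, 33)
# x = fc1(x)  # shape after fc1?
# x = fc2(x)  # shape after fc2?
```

Input: (10, 704) -> after fc1: (10, 192) -> Output: (10, 33)

Answer: (10, 33)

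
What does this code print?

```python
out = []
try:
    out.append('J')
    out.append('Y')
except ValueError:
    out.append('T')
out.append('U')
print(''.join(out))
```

Execution trace: 'J' (try body) → 'Y' (try body, no exception) → 'U' (after the try/except). Output: JYU

Answer: JYU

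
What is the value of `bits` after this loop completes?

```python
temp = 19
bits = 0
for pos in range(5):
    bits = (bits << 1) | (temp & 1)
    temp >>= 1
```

Reverse lowest 5 bits of 19
`bits` takes the values: 0 → 1 → 3 → 6 → 12 → 25

Answer: 25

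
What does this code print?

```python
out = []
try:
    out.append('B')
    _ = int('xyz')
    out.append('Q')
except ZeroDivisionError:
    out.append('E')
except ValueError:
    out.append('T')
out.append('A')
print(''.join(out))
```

Execution trace: 'B' (try body) → 'T' (except ValueError) → 'A' (after the try/except). Output: BTA

Answer: BTA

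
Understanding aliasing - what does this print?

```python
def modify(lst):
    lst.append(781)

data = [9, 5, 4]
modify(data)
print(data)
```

Key concept: function modifies passed list.
Step by step:
`data = [9, 5, 4]` → data = [9, 5, 4]
`modify(data)` → data = [9, 5, 4, 781]
`print(data)` → prints [9, 5, 4, 781]

Answer: [9, 5, 4, 781]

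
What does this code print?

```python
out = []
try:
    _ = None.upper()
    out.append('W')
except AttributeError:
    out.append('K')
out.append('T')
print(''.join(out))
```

Execution trace: 'K' (except AttributeError) → 'T' (after the try/except). Output: KT

Answer: KT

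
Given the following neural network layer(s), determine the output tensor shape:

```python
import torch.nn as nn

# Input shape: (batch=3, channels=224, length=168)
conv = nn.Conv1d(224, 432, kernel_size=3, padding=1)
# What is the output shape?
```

Input: (3, 224, 168) -> Output: (3, 432, 168)

Answer: (3, 432, 168)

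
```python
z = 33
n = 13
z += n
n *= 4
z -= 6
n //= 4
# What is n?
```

Trace:
`z = 33` → z = 33
`n = 13` → n = 13
`z += n` → z = 46
`n *= 4` → n = 52
`z -= 6` → z = 40
`n //= 4` → n = 13
So n = 13

Answer: 13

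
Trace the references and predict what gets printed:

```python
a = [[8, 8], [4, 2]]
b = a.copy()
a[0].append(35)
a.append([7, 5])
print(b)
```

Key concept: shallow copy with nested lists.
Step by step:
`a = [[8, 8], [4, 2]]` → a = [[8, 8], [4, 2]]
`b = a.copy()` → b = [[8, 8], [4, 2]]
`a[0].append(35)` → a = [[8, 8, 35], [4, 2]]; b = [[8, 8, 35], [4, 2]]
`a.append([7, 5])` → a = [[8, 8, 35], [4, 2], [7, 5]]
`print(b)` → prints [[8, 8, 35], [4, 2]]

Answer: [[8, 8, 35], [4, 2]]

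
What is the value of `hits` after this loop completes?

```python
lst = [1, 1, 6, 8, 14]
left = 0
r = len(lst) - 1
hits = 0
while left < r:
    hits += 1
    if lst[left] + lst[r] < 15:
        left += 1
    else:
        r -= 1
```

Steps to find pair summing to 15
`hits` takes the values: 0 → 1 → 2 → 3 → 4

Answer: 4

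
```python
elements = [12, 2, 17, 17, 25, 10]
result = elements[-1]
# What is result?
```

Trace:
`elements = [12, 2, 17, 17, 25, 10]` → elements = [12, 2, 17, 17, 25, 10]
`result = elements[-1]` → result = 10
So result = 10

Answer: 10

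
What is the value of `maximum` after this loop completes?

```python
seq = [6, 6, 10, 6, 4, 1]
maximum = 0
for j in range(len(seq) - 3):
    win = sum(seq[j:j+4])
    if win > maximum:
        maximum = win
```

Max sum of 4-element window in [6, 6, 10, 6, 4, 1]
`maximum` takes the values: 0 → 28

Answer: 28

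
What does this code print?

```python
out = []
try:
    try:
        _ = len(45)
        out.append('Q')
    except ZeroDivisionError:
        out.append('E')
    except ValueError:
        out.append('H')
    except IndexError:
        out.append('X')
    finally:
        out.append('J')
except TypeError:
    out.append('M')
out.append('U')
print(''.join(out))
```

Execution trace: 'J' (finally) → 'M' (outer except TypeError) → 'U' (after the try/except). Output: JMU

Answer: JMU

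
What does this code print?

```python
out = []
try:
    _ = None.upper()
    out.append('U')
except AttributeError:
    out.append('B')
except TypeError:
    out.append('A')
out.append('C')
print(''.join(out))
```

Execution trace: 'B' (except AttributeError) → 'C' (after the try/except). Output: BC

Answer: BC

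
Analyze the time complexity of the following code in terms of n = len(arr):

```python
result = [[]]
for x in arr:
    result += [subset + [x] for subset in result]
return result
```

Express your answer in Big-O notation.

This is subset (power-set) generation — 2^n subsets, each materialised as a list of up to n elements. Time complexity: O(n · 2^n).

Answer: O(n · 2^n)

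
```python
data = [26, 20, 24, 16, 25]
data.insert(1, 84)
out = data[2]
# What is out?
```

Trace:
`data = [26, 20, 24, 16, 25]` → data = [26, 20, 24, 16, 25]
`data.insert(1, 84)` → data = [26, 84, 20, 24, 16, 25]
`out = data[2]` → out = 20
So out = 20

Answer: 20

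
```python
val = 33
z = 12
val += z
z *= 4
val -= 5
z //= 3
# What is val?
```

Trace:
`val = 33` → val = 33
`z = 12` → z = 12
`val += z` → val = 45
`z *= 4` → z = 48
`val -= 5` → val = 40
`z //= 3` → z = 16
So val = 40

Answer: 40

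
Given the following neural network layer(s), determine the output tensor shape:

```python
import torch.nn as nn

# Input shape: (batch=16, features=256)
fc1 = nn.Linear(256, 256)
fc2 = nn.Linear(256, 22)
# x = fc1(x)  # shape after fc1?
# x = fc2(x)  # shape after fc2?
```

Input: (16, 256) -> after fc1: (16, 256) -> Output: (16, 22)

Answer: (16, 22)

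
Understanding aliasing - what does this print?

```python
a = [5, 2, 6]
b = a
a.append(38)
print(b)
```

Key concept: basic list aliasing.
Step by step:
`a = [5, 2, 6]` → a = [5, 2, 6]
`b = a` → b = [5, 2, 6] (same object as a)
`a.append(38)` → a = [5, 2, 6, 38] (same object as b); b = [5, 2, 6, 38] (same object as a)
`print(b)` → prints [5, 2, 6, 38]

Answer: [5, 2, 6, 38]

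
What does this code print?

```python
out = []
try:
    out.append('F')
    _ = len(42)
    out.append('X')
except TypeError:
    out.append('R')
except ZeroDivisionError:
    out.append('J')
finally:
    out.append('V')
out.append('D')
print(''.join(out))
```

Execution trace: 'F' (try body) → 'R' (except TypeError) → 'V' (finally) → 'D' (after the try/except). Output: FRVD

Answer: FRVD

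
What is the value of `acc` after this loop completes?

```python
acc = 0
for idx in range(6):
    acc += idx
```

Sum of 0 to 5 = 15
`acc` takes the values: 0 → 1 → 3 → 6 → 10 → 15

Answer: 15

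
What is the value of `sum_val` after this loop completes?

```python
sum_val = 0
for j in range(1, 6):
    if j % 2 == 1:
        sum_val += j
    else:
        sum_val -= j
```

Add odd, subtract even
`sum_val` takes the values: 0 → 1 → -1 → 2 → -2 → 3

Answer: 3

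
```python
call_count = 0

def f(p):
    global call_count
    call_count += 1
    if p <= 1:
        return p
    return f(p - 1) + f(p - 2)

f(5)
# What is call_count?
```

Calls(p) = 1 + Calls(p-1) + Calls(p-2); Calls(0)=Calls(1)=1. For p=5 this gives 15.

Answer: 15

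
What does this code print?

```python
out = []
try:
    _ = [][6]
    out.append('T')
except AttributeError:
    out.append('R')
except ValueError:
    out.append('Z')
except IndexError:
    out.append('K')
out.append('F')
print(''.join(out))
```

Execution trace: 'K' (except IndexError) → 'F' (after the try/except). Output: KF

Answer: KF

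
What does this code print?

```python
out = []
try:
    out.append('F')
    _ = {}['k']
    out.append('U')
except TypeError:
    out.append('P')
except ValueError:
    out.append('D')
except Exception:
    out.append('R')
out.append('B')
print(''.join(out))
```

Execution trace: 'F' (try body) → 'R' (except Exception) → 'B' (after the try/except). Output: FRB

Answer: FRB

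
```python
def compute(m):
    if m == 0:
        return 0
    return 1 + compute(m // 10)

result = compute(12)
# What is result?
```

Count of digits of 12: 2

Answer: 2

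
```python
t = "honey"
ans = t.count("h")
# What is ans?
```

Trace:
`t = "honey"` → t = 'honey'
`ans = t.count("h")` → ans = 1
So ans = 1

Answer: 1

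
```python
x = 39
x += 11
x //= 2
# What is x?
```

Trace:
`x = 39` → x = 39
`x += 11` → x = 50
`x //= 2` → x = 25
So x = 25

Answer: 25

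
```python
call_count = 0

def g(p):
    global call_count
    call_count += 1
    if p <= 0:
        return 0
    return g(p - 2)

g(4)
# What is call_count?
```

Linear recursion stepping by 2: 3 calls from p=4 down to ≤0.

Answer: 3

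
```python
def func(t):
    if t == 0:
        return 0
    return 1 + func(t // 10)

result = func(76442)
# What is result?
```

Count of digits of 76442: 5

Answer: 5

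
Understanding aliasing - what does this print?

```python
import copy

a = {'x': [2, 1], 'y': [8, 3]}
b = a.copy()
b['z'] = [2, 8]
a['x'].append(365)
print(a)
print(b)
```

Key concept: shallow copy of dict with mutable values.
Step by step:
`a = {'x': [2, 1], 'y': [8, 3]}` → a = {'x': [2, 1], 'y': [8, 3]}
`b = a.copy()` → b = {'x': [2, 1], 'y': [8, 3]}
`b['z'] = [2, 8]` → b = {'x': [2, 1], 'y': [8, 3], 'z': [2, 8]}
`a['x'].append(365)` → a = {'x': [2, 1, 365], 'y': [8, 3]}; b = {'x': [2, 1, 365], 'y': [8, 3], 'z': [2, 8]}
`print(a)` → prints {'x': [2, 1, 365], 'y': [8, 3]}
`print(b)` → prints {'x': [2, 1, 365], 'y': [8, 3], 'z': [2, 8]}

Answer:
{'x': [2, 1, 365], 'y': [8, 3]}
{'x': [2, 1, 365], 'y': [8, 3], 'z': [2, 8]}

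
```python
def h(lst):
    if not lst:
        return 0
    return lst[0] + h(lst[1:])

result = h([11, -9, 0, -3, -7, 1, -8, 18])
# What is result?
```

11 + (-9) + 0 + (-3) + (-7) + 1 + (-8) + 18 + 0 = 3

Answer: 3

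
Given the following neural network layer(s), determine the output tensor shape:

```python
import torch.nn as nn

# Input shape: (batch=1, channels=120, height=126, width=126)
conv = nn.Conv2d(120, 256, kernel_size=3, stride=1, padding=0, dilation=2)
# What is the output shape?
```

Input: (1, 120, 126, 126) -> Output: (1, 256, 122, 122)

Answer: (1, 256, 122, 122)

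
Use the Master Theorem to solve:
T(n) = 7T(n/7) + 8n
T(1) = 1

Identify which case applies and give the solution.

a=7, b=7, f(n)=8n. log_7(7) = 1. Since c=1 = 1, Case 2 applies: T(n) = Θ(n^log_b(a) · log n) = O(n log n).

Answer: O(n log n) - Case 2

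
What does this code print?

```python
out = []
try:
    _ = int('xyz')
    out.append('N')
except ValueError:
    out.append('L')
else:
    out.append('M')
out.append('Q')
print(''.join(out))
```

Execution trace: 'L' (except ValueError) → 'Q' (after the try/except). Output: LQ

Answer: LQ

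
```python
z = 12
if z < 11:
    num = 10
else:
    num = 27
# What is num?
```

Trace:
`z = 12` → z = 12
`if z < 11: ...` → z < 11 is False, take else branch → num = 27
So num = 27

Answer: 27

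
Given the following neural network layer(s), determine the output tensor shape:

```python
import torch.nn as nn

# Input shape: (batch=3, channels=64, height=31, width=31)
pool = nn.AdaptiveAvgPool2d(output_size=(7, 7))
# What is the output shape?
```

Input: (3, 64, 31, 31) -> Output: (3, 64, 7, 7)

Answer: (3, 64, 7, 7)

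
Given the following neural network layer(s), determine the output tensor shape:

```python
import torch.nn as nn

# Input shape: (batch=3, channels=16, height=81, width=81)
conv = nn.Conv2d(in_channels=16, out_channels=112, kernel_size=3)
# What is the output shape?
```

Input: (3, 16, 81, 81) -> Output: (3, 112, 79, 79)

Answer: (3, 112, 79, 79)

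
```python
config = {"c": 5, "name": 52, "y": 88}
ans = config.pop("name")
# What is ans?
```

Trace:
`config = {"c": 5, "name": 52, "y": 88}` → config = {'c': 5, 'name': 52, 'y': 88}
`ans = config.pop("name")` → config = {'c': 5, 'y': 88}; ans = 52
So ans = 52

Answer: 52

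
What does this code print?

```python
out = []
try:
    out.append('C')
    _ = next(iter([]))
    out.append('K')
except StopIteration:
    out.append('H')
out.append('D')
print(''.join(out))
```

Execution trace: 'C' (try body) → 'H' (except StopIteration) → 'D' (after the try/except). Output: CHD

Answer: CHD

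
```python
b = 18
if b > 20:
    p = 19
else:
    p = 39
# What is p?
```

Trace:
`b = 18` → b = 18
`if b > 20: ...` → b > 20 is False, take else branch → p = 39
So p = 39

Answer: 39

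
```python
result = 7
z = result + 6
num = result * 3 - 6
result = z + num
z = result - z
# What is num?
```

Trace:
`result = 7` → result = 7
`z = result + 6` → z = 13
`num = result * 3 - 6` → num = 15
`result = z + num` → result = 28
`z = result - z` → z = 15
So num = 15

Answer: 15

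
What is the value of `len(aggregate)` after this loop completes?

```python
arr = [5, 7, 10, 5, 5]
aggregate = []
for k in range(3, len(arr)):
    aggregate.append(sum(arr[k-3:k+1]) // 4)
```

Number of 4-element averages
`aggregate` takes the values: [] → [6] → [6, 6]
So `len(aggregate)` = 2

Answer: 2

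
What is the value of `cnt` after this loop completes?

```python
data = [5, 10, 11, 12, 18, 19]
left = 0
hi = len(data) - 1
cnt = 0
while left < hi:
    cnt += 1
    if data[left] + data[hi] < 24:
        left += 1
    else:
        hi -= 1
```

Steps to find pair summing to 24
`cnt` takes the values: 0 → 1 → 2 → 3 → 4 → 5

Answer: 5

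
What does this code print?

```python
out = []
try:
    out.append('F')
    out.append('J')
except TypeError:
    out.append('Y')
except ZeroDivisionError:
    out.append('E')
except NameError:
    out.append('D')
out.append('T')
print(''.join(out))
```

Execution trace: 'F' (try body) → 'J' (try body, no exception) → 'T' (after the try/except). Output: FJT

Answer: FJT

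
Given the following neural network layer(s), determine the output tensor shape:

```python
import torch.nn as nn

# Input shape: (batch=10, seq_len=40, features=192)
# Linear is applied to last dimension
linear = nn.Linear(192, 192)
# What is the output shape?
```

Input: (10, 40, 192) -> Output: (10, 40, 192)

Answer: (10, 40, 192)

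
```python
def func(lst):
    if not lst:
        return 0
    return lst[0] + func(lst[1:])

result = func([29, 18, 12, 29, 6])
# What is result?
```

29 + 18 + 12 + 29 + 6 + 0 = 94

Answer: 94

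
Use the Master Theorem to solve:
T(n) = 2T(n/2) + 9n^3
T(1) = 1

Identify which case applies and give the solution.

a=2, b=2, f(n)=9n^3. log_2(2) = 1. Since c=3 > 1 and the regularity condition holds (2(n/2)^3 = (2/2^3)n^3 with 2/2^3 < 1), Case 3 applies: T(n) = Θ(f(n)) = O(n^3).

Answer: O(n^3) - Case 3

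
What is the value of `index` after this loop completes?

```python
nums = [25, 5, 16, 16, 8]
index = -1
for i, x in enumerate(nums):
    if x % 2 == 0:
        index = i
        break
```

First even number index in [25, 5, 16, 16, 8]
`index` takes the values: -1 → 2

Answer: 2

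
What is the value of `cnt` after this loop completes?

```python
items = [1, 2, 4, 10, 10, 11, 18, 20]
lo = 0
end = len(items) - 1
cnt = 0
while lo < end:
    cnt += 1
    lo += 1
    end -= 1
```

Iterations until pointers meet (list length 8)
`cnt` takes the values: 0 → 1 → 2 → 3 → 4

Answer: 4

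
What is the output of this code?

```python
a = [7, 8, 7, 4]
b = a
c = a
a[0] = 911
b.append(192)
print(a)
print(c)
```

Key concept: multiple aliases.
Step by step:
`a = [7, 8, 7, 4]` → a = [7, 8, 7, 4]
`b = a` → b = [7, 8, 7, 4] (same object as a)
`c = a` → c = [7, 8, 7, 4] (same object as a, b)
`a[0] = 911` → a = [911, 8, 7, 4] (same object as b, c); b = [911, 8, 7, 4] (same object as a, c); c = [911, 8, 7, 4] (same object as a, b)
`b.append(192)` → a = [911, 8, 7, 4, 192] (same object as b, c); b = [911, 8, 7, 4, 192] (same object as a, c); c = [911, 8, 7, 4, 192] (same object as a, b)
`print(a)` → prints [911, 8, 7, 4, 192]
`print(c)` → prints [911, 8, 7, 4, 192]

Answer:
[911, 8, 7, 4, 192]
[911, 8, 7, 4, 192]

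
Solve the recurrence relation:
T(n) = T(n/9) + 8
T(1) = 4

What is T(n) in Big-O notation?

Each step divides n by 9 and adds 8. After log_9(n) steps we reach T(1)=4. So T(n) = 8·log_9(n) + 4 = O(log n).

Answer: O(log n)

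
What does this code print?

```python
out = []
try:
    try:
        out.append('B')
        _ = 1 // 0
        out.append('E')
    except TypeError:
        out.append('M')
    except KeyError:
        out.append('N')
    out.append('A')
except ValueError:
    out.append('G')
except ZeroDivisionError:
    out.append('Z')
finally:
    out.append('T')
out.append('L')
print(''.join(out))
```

Execution trace: 'B' (inner try body) → 'Z' (except ZeroDivisionError) → 'T' (finally) → 'L' (after the try/except). Output: BZTL

Answer: BZTL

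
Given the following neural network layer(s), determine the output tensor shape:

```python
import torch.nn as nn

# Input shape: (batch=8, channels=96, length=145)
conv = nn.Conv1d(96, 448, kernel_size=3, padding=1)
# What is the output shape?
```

Input: (8, 96, 145) -> Output: (8, 448, 145)

Answer: (8, 448, 145)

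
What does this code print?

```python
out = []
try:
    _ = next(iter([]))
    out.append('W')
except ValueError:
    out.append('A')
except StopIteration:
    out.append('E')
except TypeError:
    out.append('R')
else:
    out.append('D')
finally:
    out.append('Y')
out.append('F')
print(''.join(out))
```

Execution trace: 'E' (except StopIteration) → 'Y' (finally) → 'F' (after the try/except). Output: EYF

Answer: EYF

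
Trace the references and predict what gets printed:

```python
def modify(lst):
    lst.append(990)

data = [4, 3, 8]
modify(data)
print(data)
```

Key concept: function modifies passed list.
Step by step:
`data = [4, 3, 8]` → data = [4, 3, 8]
`modify(data)` → data = [4, 3, 8, 990]
`print(data)` → prints [4, 3, 8, 990]

Answer: [4, 3, 8, 990]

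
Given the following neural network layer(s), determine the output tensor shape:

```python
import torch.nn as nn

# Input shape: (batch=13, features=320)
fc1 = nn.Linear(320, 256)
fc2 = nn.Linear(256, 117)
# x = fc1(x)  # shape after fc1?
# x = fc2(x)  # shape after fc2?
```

Input: (13, 320) -> after fc1: (13, 256) -> Output: (13, 117)

Answer: (13, 117)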